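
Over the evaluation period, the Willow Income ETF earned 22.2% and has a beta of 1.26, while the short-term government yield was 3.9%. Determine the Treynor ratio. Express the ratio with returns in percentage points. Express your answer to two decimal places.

14.52

Treynor = (Rp − Rf) / β = (22.2% − 3.9%) / 1.26 = 18.30 / 1.26 = 14.5238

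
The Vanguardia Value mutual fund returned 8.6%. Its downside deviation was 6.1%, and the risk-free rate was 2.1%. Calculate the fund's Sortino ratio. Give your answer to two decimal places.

Sortino = (Rp − Rf) / σd = (8.6% − 2.1%) / 6.1% = 6.50% / 6.1% = 1.0656

1.07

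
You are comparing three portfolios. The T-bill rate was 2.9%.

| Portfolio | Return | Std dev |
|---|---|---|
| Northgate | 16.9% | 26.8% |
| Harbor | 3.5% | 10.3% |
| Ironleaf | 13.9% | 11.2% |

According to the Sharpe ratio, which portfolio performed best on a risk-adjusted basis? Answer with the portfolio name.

Ironleaf

Northgate: Sharpe ratio = (16.9% − 2.9%) / 26.8% = 0.522
Harbor: Sharpe ratio = (3.5% − 2.9%) / 10.3% = 0.058
Ironleaf: Sharpe ratio = (13.9% − 2.9%) / 11.2% = 0.982
Highest: Ironleaf (0.982).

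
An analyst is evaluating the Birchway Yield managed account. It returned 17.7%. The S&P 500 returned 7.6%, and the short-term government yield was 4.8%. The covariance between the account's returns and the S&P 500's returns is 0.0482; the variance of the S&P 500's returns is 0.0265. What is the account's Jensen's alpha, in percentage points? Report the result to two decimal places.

β = Cov / Var = 0.0482 / 0.0265 = 1.8189
E[R] = Rf + β(Rm − Rf) = 4.8% + 1.8189 × (7.6% − 4.8%) = 9.8929%
α = Rp − E[R] = 17.7% − 9.8929% = 7.8071

7.81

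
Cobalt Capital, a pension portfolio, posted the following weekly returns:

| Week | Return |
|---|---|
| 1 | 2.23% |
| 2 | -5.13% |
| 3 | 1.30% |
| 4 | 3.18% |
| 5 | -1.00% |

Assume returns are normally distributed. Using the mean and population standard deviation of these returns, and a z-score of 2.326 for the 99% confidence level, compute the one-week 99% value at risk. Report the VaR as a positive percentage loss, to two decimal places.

r̄ = (2.23 − 5.13 + 1.3 + 3.18 − 1) / 5 = 0.580 / 5 = 0.1160%
Population σ = √[Σ(r − r̄)² / 5] = √[44.0249 / 5] = √8.8050 = 2.9673%
VaR = −(r̄ − z·σ) = −(0.1160 − 2.326 × 2.9673) = −(-6.7859) = 6.7859%

6.79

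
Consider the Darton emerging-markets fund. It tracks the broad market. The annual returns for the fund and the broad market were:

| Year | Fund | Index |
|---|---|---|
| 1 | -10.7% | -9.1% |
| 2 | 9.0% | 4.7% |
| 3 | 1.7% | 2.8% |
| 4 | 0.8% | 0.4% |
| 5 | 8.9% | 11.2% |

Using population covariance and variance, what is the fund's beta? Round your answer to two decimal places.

r̄p = 1.9400%,  r̄m = 2.0000%
Cov = Σ(rp − r̄p)(rm − r̄m) / 5 = 45.0060
Var(rm) = Σ(rm − r̄m)² / 5 = 43.6680
β = Cov / Var = 45.0060 / 43.6680 = 1.0306

1.03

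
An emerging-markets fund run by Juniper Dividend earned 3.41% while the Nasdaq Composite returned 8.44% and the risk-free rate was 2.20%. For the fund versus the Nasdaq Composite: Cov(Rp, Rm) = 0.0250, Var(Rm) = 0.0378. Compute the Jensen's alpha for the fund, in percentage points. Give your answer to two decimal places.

-2.92

β = Cov / Var = 0.0250 / 0.0378 = 0.6614
E[R] = Rf + β(Rm − Rf) = 2.20% + 0.6614 × (8.44% − 2.20%) = 6.3271%
α = Rp − E[R] = 3.41% − 6.3271% = -2.9171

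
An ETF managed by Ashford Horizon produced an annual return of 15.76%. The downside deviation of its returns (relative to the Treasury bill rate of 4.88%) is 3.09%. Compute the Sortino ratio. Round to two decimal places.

Sortino = (Rp − Rf) / σd = (15.76% − 4.88%) / 3.09% = 10.88% / 3.09% = 3.5210

3.52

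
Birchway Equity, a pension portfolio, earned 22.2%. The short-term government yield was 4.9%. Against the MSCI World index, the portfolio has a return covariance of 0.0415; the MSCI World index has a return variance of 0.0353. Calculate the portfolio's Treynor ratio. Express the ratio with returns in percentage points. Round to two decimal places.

14.72

β = Cov / Var = 0.0415 / 0.0353 = 1.1756
Treynor = (Rp − Rf) / β = (22.2% − 4.9%) / 1.1756 = 17.30 / 1.1756 = 14.7159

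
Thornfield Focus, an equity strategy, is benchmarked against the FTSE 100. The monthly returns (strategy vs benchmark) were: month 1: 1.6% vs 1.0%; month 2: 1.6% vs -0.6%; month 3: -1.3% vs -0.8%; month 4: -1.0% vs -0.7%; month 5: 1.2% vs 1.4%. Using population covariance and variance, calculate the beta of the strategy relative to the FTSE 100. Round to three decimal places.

0.888

r̄p = 0.4200%,  r̄m = 0.0600%
Cov = Σ(rp − r̄p)(rm − r̄m) / 5 = 0.7868
Var(rm) = Σ(rm − r̄m)² / 5 = 0.8864
β = Cov / Var = 0.7868 / 0.8864 = 0.8876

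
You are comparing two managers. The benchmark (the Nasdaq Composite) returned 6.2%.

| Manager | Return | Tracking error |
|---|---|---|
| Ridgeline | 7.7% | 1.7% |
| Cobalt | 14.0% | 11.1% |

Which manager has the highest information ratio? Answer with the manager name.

Ridgeline

Ridgeline: IR = (7.7% − 6.2%) / 1.7% = 0.882
Cobalt: IR = (14.0% − 6.2%) / 11.1% = 0.703
Highest: Ridgeline (0.882).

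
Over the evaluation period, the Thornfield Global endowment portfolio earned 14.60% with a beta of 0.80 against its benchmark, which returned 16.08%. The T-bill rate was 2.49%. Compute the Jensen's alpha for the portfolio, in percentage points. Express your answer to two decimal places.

1.24

CAPM expected return = Rf + β(Rm − Rf) = 2.49% + 0.80 × (16.08% − 2.49%) = 2.49 + 0.80 × 13.59 = 13.3620%
Jensen's α = Rp − E[R] = 14.60% − 13.3620% = 1.2380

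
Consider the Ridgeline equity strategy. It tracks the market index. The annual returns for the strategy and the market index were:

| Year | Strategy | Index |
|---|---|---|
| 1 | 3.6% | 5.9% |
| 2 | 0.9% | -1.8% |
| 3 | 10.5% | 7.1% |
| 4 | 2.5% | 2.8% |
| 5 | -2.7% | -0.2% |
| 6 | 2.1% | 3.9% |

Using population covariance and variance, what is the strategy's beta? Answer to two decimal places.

r̄p = 2.8167%,  r̄m = 2.9500%
Cov = Σ(rp − r̄p)(rm − r̄m) / 6 = 10.0075
Var(rm) = Σ(rm − r̄m)² / 6 = 9.8892
β = Cov / Var = 10.0075 / 9.8892 = 1.0120

1.01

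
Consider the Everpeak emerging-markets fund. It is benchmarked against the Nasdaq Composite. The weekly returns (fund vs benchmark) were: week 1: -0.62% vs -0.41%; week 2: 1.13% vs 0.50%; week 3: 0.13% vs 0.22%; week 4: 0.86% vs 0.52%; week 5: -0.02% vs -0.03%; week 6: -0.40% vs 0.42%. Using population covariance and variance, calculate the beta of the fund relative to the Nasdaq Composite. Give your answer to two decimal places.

r̄p = 0.1800%,  r̄m = 0.2033%
Cov = Σ(rp − r̄p)(rm − r̄m) / 6 = 0.1513
Var(rm) = Σ(rm − r̄m)² / 6 = 0.1110
β = Cov / Var = 0.1513 / 0.1110 = 1.3631

1.36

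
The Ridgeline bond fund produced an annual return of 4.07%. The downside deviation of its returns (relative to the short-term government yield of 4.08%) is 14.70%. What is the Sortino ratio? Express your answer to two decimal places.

Sortino = (Rp − Rf) / σd = (4.07% − 4.08%) / 14.70% = -0.01% / 14.70% = -0.0007

0.00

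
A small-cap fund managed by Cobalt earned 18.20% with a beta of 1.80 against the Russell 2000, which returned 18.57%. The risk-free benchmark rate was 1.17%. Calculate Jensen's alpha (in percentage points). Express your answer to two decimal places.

-14.29

CAPM expected return = Rf + β(Rm − Rf) = 1.17% + 1.80 × (18.57% − 1.17%) = 1.17 + 1.80 × 17.40 = 32.4900%
Jensen's α = Rp − E[R] = 18.20% − 32.4900% = -14.2900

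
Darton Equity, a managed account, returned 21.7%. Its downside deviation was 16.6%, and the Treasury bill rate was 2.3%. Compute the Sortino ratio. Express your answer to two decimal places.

Sortino = (Rp − Rf) / σd = (21.7% − 2.3%) / 16.6% = 19.40% / 16.6% = 1.1687

1.17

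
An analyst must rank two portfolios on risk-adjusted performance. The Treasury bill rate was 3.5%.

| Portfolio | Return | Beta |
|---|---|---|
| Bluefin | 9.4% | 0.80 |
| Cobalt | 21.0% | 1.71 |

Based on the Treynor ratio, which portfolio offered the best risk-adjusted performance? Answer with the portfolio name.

Bluefin: Treynor = (9.4% − 3.5%) / 0.80 = 7.375
Cobalt: Treynor = (21.0% − 3.5%) / 1.71 = 10.234
Highest: Cobalt (10.234).

Cobalt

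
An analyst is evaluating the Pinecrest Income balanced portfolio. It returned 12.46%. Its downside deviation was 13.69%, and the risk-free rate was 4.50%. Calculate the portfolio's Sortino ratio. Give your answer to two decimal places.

0.58

Sortino = (Rp − Rf) / σd = (12.46% − 4.50%) / 13.69% = 7.96% / 13.69% = 0.5814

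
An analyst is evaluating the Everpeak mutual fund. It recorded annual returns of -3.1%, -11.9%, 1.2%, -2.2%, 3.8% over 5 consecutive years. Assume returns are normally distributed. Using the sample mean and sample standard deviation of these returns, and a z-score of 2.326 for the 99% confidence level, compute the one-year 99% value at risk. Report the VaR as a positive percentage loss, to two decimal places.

r̄ = (-3.1 − 11.9 + 1.2 − 2.2 + 3.8) / 5 = -2.4400%
Σ(r − r̄)² = 142.1720; sample σ = √(142.1720/4) = 5.9618%
VaR = −(r̄ − z·σ) = −(-2.4400 − 2.326 × 5.9618) = −(-16.3071) = 16.3071%

16.31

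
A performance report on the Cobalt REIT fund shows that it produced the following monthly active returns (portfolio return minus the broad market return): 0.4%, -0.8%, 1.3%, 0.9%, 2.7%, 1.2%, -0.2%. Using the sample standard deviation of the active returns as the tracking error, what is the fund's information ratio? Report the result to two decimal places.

r̄ = (0.4 − 0.8 + 1.3 + 0.9 + 2.7 + 1.2 − 0.2) / 7 = 0.7857%
Σ(r − r̄)² = (0.4 − 0.7857)² + (-0.8 − 0.7857)² + … = 7.7486
sample σ = √(7.7486 / 6) = √1.2914 = 1.1364%
IR = r̄ / tracking error = 0.7857 / 1.1364 = 0.6914

0.69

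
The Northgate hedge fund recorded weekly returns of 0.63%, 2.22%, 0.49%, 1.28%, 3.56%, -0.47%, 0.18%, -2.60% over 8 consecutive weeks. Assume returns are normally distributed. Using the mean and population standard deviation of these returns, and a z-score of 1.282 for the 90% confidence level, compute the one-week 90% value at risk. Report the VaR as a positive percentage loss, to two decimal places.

1.53

Mean return r̄ = 5.290 / 8 = 0.6613%
Σ(r − r̄)² = 23.3927; population σ = √(23.3927/8) = 1.7100%
VaR = −(r̄ − z·σ) = −(0.6613 − 1.282 × 1.7100) = −(-1.5309) = 1.5309%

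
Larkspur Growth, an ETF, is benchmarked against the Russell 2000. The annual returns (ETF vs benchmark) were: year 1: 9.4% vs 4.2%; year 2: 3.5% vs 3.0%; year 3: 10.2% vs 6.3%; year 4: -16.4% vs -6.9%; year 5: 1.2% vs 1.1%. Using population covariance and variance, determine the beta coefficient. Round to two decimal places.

r̄p = 1.5800%,  r̄m = 1.5400%
Cov = Σ(rp − r̄p)(rm − r̄m) / 5 = 43.3108
Var(rm) = Σ(rm − r̄m)² / 5 = 20.6584
β = Cov / Var = 43.3108 / 20.6584 = 2.0965

2.10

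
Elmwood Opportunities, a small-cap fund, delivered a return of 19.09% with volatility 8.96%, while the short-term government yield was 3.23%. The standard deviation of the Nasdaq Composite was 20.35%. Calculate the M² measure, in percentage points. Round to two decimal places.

Sharpe = (Rp − Rf) / σp = (19.09% − 3.23%) / 8.96% = 1.7701
M² = Rf + Sharpe × σm = 3.23% + 1.7701 × 20.35% = 39.2515%

39.25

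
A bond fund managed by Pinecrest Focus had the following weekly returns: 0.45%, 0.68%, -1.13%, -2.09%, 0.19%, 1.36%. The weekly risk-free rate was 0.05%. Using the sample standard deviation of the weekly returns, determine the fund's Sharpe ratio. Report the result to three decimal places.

r̄ = (0.45 + 0.68 − 1.13 − 2.09 + 0.19 + 1.36) / 6 = -0.0900%
Sample std dev = √[8.1470 / 5] = 1.2765%
Sharpe = (r̄ − rf) / σ = (-0.0900 − 0.05) / 1.2765 = -0.1400 / 1.2765 = -0.1097

-0.110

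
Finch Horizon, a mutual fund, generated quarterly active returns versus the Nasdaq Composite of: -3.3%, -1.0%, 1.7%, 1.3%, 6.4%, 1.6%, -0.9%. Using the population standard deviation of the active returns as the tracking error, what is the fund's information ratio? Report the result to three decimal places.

0.293

Mean return r̄ = 5.80 / 7 = 0.8286%
Σ(r − r̄)² = (-3.3 − 0.8286)² + (-1 − 0.8286)² + … = 55.9943
population σ = √(55.9943 / 7) = √7.9992 = 2.8283%
IR = r̄ / tracking error = 0.8286 / 2.8283 = 0.2930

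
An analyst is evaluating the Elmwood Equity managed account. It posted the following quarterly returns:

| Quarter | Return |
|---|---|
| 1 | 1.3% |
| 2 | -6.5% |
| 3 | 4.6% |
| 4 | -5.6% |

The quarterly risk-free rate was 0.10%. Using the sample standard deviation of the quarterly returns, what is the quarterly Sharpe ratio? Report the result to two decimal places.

-0.31

μ = (1.3 − 6.5 + 4.6 − 5.6) / 4 = -1.5500%
Σ(r − μ)² = (1.3 − (-1.5500))² + (-6.5 − (-1.5500))² + … = 86.8500
sample σ = √(86.8500 / 3) = √28.9500 = 5.3805%
Sharpe = (μ − rf) / σ = (-1.5500 − 0.1) / 5.3805 = -1.6500 / 5.3805 = -0.3067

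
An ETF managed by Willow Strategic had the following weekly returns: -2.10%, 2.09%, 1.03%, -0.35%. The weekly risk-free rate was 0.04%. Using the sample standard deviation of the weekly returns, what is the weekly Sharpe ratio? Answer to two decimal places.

0.07

Mean return μ = 0.670 / 4 = 0.1675%
Σ(r − μ)² = 9.8493; sample σ = √(9.8493/3) = 1.8119%
Sharpe = (μ − rf) / σ = (0.1675 − 0.04) / 1.8119 = 0.1275 / 1.8119 = 0.0704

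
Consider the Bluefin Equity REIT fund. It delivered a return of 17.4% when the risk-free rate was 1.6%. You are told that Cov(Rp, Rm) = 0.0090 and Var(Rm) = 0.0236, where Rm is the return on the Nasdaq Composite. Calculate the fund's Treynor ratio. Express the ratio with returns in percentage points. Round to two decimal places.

β = Cov / Var = 0.0090 / 0.0236 = 0.3814
Treynor = (Rp − Rf) / β = (17.4% − 1.6%) / 0.3814 = 15.80 / 0.3814 = 41.4263

41.43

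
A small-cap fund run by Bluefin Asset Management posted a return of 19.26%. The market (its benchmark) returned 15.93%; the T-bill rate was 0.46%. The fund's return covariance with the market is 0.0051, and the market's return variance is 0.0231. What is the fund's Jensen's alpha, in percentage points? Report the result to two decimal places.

β = Cov / Var = 0.0051 / 0.0231 = 0.2208
E[R] = Rf + β(Rm − Rf) = 0.46% + 0.2208 × (15.93% − 0.46%) = 3.8758%
α = Rp − E[R] = 19.26% − 3.8758% = 15.3842

15.38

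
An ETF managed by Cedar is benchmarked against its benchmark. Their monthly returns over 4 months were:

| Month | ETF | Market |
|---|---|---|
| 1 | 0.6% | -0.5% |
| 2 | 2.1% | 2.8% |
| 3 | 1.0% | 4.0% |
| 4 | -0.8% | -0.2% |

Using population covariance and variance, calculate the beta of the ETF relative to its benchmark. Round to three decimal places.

r̄p = 0.7250%,  r̄m = 1.5250%
Cov = Σ(rp − r̄p)(rm − r̄m) / 4 = 1.3294
Var(rm) = Σ(rm − r̄m)² / 4 = 3.7069
β = Cov / Var = 1.3294 / 3.7069 = 0.3586

0.359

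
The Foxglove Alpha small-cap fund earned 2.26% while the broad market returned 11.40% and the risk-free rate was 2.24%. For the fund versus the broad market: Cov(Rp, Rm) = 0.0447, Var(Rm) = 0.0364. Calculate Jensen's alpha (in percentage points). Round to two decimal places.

β = Cov / Var = 0.0447 / 0.0364 = 1.2280
E[R] = Rf + β(Rm − Rf) = 2.24% + 1.2280 × (11.40% − 2.24%) = 13.4885%
α = Rp − E[R] = 2.26% − 13.4885% = -11.2285

-11.23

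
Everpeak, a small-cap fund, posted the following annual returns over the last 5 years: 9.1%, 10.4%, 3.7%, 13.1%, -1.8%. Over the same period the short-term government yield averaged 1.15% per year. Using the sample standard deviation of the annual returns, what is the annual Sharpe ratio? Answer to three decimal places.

μ = (9.1 + 10.4 + 3.7 + 13.1 − 1.8) / 5 = 34.50 / 5 = 6.9000%
Sample σ = √[Σ(r − μ)² / 4] = √[141.4600 / 4] = √35.3650 = 5.9468%
Sharpe = (μ − rf) / σ = (6.9000 − 1.15) / 5.9468 = 5.7500 / 5.9468 = 0.9669

0.967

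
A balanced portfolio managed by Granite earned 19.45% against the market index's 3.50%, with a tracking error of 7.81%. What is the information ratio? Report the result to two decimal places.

2.04

IR = (Rp − Rb) / TE = (19.45% − 3.50%) / 7.81% = 15.95% / 7.81% = 2.0423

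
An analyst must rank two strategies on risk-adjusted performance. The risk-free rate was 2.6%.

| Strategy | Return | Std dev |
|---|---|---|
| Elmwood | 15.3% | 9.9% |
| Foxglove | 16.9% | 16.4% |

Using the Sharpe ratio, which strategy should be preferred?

Elmwood

Elmwood: Sharpe ratio = (15.3% − 2.6%) / 9.9% = 1.283
Foxglove: Sharpe ratio = (16.9% − 2.6%) / 16.4% = 0.872
Highest: Elmwood (1.283).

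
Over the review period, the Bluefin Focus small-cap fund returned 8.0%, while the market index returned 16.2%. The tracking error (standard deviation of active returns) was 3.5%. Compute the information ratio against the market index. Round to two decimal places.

-2.34

IR = (Rp − Rb) / TE = (8.0% − 16.2%) / 3.5% = -8.20% / 3.5% = -2.3429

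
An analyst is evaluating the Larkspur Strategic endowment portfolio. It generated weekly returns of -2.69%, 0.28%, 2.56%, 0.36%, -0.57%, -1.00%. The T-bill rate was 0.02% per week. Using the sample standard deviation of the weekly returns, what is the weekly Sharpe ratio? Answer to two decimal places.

-0.11

μ = (-2.69 + 0.28 + 2.56 + 0.36 − 0.57 − 1) / 6 = -1.060 / 6 = -0.1767%
Σ(r − μ)² = (-2.69 − (-0.1767))² + (0.28 − (-0.1767))² + (2.56 − (-0.1767))² + … = 15.1353
σ = √[15.1353 / 5] = 1.7398%
Sharpe = (μ − rf) / σ = (-0.1767 − 0.02) / 1.7398 = -0.1967 / 1.7398 = -0.1131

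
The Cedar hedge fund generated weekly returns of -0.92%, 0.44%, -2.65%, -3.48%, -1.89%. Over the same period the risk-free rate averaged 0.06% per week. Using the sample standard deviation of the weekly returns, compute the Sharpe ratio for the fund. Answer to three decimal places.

-1.155

Mean return r̄ = -8.500 / 5 = -1.7000%
Σ(r − r̄)² = 9.2950; sample σ = √(9.2950/4) = 1.5244%
Sharpe = (r̄ − rf) / σ = (-1.7000 − 0.06) / 1.5244 = -1.7600 / 1.5244 = -1.1546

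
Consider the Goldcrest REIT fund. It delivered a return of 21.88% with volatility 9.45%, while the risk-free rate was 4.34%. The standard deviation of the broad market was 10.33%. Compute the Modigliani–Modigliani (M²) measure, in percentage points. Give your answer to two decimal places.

Sharpe = (Rp − Rf) / σp = (21.88% − 4.34%) / 9.45% = 1.8561
M² = Rf + Sharpe × σm = 4.34% + 1.8561 × 10.33% = 23.5135%

23.51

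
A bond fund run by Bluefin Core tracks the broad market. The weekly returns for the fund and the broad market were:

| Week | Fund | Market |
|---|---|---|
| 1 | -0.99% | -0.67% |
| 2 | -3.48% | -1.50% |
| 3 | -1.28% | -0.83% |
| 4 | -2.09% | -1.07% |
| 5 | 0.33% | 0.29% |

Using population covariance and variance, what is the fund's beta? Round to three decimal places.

r̄p = -1.5020%,  r̄m = -0.7560%
Cov = Σ(rp − r̄p)(rm − r̄m) / 5 = 0.7200
Var(rm) = Σ(rm − r̄m)² / 5 = 0.3518
β = Cov / Var = 0.7200 / 0.3518 = 2.0466

2.047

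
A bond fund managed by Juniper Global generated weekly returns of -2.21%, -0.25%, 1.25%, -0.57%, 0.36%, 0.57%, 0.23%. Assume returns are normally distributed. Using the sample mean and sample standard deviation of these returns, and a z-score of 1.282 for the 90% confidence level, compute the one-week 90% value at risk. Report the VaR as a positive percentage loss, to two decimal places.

1.50

r̄ = (-2.21 − 0.25 + 1.25 − 0.57 + 0.36 + 0.57 + 0.23) / 7 = -0.0886%
Sample σ = √[Σ(r − r̄)² / 6] = √[7.2865 / 6] = √1.2144 = 1.1020%
VaR = −(r̄ − z·σ) = −(-0.0886 − 1.282 × 1.1020) = −(-1.5014) = 1.5014%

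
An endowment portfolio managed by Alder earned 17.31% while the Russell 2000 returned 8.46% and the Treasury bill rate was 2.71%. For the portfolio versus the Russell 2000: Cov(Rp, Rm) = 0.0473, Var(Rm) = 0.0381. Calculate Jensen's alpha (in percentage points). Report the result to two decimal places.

7.46

β = Cov / Var = 0.0473 / 0.0381 = 1.2415
E[R] = Rf + β(Rm − Rf) = 2.71% + 1.2415 × (8.46% − 2.71%) = 9.8486%
α = Rp − E[R] = 17.31% − 9.8486% = 7.4614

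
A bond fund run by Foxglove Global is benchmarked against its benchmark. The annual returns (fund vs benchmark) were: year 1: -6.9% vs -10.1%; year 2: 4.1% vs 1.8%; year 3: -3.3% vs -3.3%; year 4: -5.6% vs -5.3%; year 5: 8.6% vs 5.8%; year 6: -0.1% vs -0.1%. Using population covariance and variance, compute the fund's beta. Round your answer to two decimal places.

r̄p = -0.5333%,  r̄m = -1.8667%
Cov = Σ(rp − r̄p)(rm − r̄m) / 6 = 26.9261
Var(rm) = Σ(rm − r̄m)² / 6 = 26.1622
β = Cov / Var = 26.9261 / 26.1622 = 1.0292

1.03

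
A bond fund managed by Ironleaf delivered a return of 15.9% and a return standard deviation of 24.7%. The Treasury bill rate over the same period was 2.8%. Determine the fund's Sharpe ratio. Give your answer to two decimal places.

Sharpe = (Rp − Rf) / σp = (15.9% − 2.8%) / 24.7% = 13.10% / 24.7% = 0.5304

0.53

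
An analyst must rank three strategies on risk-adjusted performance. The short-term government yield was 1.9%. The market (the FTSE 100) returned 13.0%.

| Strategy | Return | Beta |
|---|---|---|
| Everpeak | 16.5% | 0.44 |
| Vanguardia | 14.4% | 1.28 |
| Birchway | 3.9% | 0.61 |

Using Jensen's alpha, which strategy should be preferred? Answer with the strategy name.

Everpeak

Everpeak: α = 16.5% − [1.9% + 0.44 × (13.0% − 1.9%)] = 9.716
Vanguardia: α = 14.4% − [1.9% + 1.28 × (13.0% − 1.9%)] = -1.708
Birchway: α = 3.9% − [1.9% + 0.61 × (13.0% − 1.9%)] = -4.771
Highest: Everpeak (9.716).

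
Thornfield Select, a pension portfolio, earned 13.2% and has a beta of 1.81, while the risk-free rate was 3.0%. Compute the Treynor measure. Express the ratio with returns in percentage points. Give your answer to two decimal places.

Treynor = (Rp − Rf) / β = (13.2% − 3.0%) / 1.81 = 10.20 / 1.81 = 5.6354

5.64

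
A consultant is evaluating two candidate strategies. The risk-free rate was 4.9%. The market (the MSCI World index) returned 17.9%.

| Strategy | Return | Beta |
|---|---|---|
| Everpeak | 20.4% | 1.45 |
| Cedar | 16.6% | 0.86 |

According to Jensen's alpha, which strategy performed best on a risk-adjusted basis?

Cedar

Everpeak: α = 20.4% − [4.9% + 1.45 × (17.9% − 4.9%)] = -3.350
Cedar: α = 16.6% − [4.9% + 0.86 × (17.9% − 4.9%)] = 0.520
Highest: Cedar (0.520).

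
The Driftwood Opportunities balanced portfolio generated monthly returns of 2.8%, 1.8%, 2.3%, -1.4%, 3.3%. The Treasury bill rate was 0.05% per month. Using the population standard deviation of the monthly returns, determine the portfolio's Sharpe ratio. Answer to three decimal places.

1.032

r̄ = (2.8 + 1.8 + 2.3 − 1.4 + 3.3) / 5 = 1.7600%
Population std dev = √[13.7320 / 5] = 1.6572%
Sharpe = (r̄ − rf) / σ = (1.7600 − 0.05) / 1.6572 = 1.7100 / 1.6572 = 1.0319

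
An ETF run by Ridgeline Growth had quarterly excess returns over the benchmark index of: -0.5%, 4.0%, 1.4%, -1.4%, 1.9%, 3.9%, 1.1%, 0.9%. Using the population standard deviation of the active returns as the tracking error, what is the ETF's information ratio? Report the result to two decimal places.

0.80

μ = (-0.5 + 4 + 1.4 − 1.4 + 1.9 + 3.9 + 1.1 + 0.9) / 8 = 1.4125%
Σ(r − μ)² = (-0.5 − 1.4125)² + (4 − 1.4125)² + … = 25.0488
population σ = √(25.0488 / 8) = √3.1311 = 1.7695%
IR = μ / tracking error = 1.4125 / 1.7695 = 0.7982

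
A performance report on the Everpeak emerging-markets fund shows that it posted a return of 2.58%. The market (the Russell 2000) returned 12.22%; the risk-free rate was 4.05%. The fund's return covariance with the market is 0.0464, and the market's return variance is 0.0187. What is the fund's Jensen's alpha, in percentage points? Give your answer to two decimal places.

β = Cov / Var = 0.0464 / 0.0187 = 2.4813
E[R] = Rf + β(Rm − Rf) = 4.05% + 2.4813 × (12.22% − 4.05%) = 24.3222%
α = Rp − E[R] = 2.58% − 24.3222% = -21.7422

-21.74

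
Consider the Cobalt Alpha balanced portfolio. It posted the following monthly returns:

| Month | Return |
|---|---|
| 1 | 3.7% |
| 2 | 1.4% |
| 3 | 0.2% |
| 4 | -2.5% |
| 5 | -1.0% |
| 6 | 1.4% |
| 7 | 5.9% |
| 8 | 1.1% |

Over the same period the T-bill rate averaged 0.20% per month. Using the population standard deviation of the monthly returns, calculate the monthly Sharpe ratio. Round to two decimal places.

0.44

r̄ = (3.7 + 1.4 + 0.2 − 2.5 − 1 + 1.4 + 5.9 + 1.1) / 8 = 1.2750%
Σ(r − r̄)² = 47.9150; population σ = √(47.9150/8) = 2.4473%
Sharpe = (r̄ − rf) / σ = (1.2750 − 0.2) / 2.4473 = 1.0750 / 2.4473 = 0.4393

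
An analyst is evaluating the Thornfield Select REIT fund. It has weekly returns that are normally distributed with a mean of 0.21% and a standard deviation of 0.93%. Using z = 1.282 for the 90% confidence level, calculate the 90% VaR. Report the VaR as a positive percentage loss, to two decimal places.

VaR (as % loss) = −(μ − z·σ) = −(0.21% − 1.282 × 0.93%) = −(-0.98226%) = 0.98226%

0.98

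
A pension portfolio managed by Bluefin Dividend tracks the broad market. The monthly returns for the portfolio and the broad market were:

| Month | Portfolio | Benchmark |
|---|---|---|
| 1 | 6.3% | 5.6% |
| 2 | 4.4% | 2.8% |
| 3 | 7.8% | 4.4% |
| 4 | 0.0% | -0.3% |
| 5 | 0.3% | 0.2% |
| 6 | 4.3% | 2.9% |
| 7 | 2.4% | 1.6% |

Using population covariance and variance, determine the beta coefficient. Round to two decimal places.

r̄p = 3.6429%,  r̄m = 2.4571%
Cov = Σ(rp − r̄p)(rm − r̄m) / 7 = 5.0904
Var(rm) = Σ(rm − r̄m)² / 7 = 3.9139
β = Cov / Var = 5.0904 / 3.9139 = 1.3006

1.30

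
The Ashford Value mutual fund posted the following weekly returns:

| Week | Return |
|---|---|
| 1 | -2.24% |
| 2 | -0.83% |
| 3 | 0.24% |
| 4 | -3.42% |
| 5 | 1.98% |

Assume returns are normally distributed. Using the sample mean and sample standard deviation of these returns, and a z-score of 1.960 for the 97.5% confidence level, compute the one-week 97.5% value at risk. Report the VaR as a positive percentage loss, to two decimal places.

4.98

r̄ = (-2.24 − 0.83 + 0.24 − 3.42 + 1.98) / 5 = -0.8540%
Σ(r − r̄)² = (-2.24 − (-0.8540))² + (-0.83 − (-0.8540))² + … = 17.7343
σ = √[17.7343 / 4] = 2.1056%
VaR = −(r̄ − z·σ) = −(-0.8540 − 1.960 × 2.1056) = −(-4.9810) = 4.9810%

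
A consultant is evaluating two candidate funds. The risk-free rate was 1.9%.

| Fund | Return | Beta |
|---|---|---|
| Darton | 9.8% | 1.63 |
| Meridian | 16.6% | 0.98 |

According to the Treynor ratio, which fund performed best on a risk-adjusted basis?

Darton: Treynor = (9.8% − 1.9%) / 1.63 = 4.847
Meridian: Treynor = (16.6% − 1.9%) / 0.98 = 15.000
Highest: Meridian (15.000).

Meridian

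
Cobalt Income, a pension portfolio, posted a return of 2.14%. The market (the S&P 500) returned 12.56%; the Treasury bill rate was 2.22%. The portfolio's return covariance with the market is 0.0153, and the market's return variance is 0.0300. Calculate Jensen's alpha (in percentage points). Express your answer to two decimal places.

-5.35

β = Cov / Var = 0.0153 / 0.0300 = 0.5100
E[R] = Rf + β(Rm − Rf) = 2.22% + 0.5100 × (12.56% − 2.22%) = 7.4934%
α = Rp − E[R] = 2.14% − 7.4934% = -5.3534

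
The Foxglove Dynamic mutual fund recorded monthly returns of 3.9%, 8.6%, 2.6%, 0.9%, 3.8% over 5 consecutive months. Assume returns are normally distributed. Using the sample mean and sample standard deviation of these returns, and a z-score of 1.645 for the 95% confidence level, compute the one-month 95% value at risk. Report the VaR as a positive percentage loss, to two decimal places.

0.75

μ = (3.9 + 8.6 + 2.6 + 0.9 + 3.8) / 5 = 19.80 / 5 = 3.9600%
Σ(r − μ)² = 32.7720; sample σ = √(32.7720/4) = 2.8623%
VaR = −(μ − z·σ) = −(3.9600 − 1.645 × 2.8623) = −(-0.7485) = 0.7485%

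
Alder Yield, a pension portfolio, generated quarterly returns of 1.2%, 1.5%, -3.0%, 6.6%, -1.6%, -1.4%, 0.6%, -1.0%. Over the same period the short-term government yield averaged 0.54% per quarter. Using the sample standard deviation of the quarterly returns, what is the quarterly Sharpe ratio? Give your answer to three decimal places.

Mean return r̄ = 2.90 / 8 = 0.3625%
Σ(r − r̄)² = (1.2 − 0.3625)² + (1.5 − 0.3625)² + (-3 − 0.3625)² + … = 61.0788
σ = √[61.0788 / 7] = 2.9539%
Sharpe = (r̄ − rf) / σ = (0.3625 − 0.54) / 2.9539 = -0.1775 / 2.9539 = -0.0601

-0.060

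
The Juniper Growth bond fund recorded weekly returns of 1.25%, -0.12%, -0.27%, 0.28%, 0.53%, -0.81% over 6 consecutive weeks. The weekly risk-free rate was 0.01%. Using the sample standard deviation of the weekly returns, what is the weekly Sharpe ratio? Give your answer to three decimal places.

0.187

r̄ = (1.25 − 0.12 − 0.27 + 0.28 + 0.53 − 0.81) / 6 = 0.1433%
Σ(r − r̄)² = (1.25 − 0.1433)² + (-0.12 − 0.1433)² + (-0.27 − 0.1433)² + … = 2.5419
σ = √[2.5419 / 5] = 0.7130%
Sharpe = (r̄ − rf) / σ = (0.1433 − 0.01) / 0.7130 = 0.1333 / 0.7130 = 0.1870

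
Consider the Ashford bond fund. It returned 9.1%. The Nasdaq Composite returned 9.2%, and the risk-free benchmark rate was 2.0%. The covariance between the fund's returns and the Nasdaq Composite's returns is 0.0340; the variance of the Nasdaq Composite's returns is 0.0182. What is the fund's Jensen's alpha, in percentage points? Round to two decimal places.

β = Cov / Var = 0.0340 / 0.0182 = 1.8681
E[R] = Rf + β(Rm − Rf) = 2.0% + 1.8681 × (9.2% − 2.0%) = 15.4503%
α = Rp − E[R] = 9.1% − 15.4503% = -6.3503

-6.35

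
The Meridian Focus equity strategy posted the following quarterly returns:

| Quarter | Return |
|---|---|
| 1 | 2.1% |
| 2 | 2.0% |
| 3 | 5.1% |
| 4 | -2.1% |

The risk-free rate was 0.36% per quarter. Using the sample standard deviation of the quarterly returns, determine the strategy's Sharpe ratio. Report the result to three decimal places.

0.479

μ = (2.1 + 2 + 5.1 − 2.1) / 4 = 7.10 / 4 = 1.7750%
Σ(r − μ)² = 26.2275; sample σ = √(26.2275/3) = 2.9568%
Sharpe = (μ − rf) / σ = (1.7750 − 0.36) / 2.9568 = 1.4150 / 2.9568 = 0.4786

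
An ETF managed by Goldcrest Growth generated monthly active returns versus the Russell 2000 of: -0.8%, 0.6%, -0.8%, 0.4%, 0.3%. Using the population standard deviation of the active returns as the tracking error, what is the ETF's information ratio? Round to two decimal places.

-0.10

Mean return μ = -0.30 / 5 = -0.0600%
Population σ = √[Σ(r − μ)² / 5] = √[1.8720 / 5] = √0.3744 = 0.6119%
IR = μ / tracking error = -0.0600 / 0.6119 = -0.0981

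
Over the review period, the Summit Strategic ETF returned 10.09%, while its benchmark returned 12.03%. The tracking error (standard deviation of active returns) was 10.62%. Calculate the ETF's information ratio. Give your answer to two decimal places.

-0.18

IR = (Rp − Rb) / TE = (10.09% − 12.03%) / 10.62% = -1.94% / 10.62% = -0.1827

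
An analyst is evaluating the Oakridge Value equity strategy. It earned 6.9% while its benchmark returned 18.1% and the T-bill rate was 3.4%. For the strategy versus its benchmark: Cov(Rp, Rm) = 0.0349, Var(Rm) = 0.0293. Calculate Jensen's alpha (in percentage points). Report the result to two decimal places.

-14.01

β = Cov / Var = 0.0349 / 0.0293 = 1.1911
E[R] = Rf + β(Rm − Rf) = 3.4% + 1.1911 × (18.1% − 3.4%) = 20.9092%
α = Rp − E[R] = 6.9% − 20.9092% = -14.0092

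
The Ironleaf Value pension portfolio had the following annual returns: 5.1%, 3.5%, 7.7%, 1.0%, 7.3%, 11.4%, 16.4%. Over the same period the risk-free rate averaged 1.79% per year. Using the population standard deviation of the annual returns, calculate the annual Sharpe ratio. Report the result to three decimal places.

1.197

μ = (5.1 + 3.5 + 7.7 + 1 + 7.3 + 11.4 + 16.4) / 7 = 7.4857%
Σ(r − μ)² = (5.1 − 7.4857)² + (3.5 − 7.4857)² + … = 158.5086
population σ = √(158.5086 / 7) = √22.6441 = 4.7586%
Sharpe = (μ − rf) / σ = (7.4857 − 1.79) / 4.7586 = 5.6957 / 4.7586 = 1.1969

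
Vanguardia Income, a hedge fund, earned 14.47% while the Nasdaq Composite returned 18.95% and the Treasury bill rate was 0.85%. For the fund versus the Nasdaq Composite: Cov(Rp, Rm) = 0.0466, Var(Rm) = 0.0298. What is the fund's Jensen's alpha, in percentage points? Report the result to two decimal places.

-14.68

β = Cov / Var = 0.0466 / 0.0298 = 1.5638
E[R] = Rf + β(Rm − Rf) = 0.85% + 1.5638 × (18.95% − 0.85%) = 29.1548%
α = Rp − E[R] = 14.47% − 29.1548% = -14.6848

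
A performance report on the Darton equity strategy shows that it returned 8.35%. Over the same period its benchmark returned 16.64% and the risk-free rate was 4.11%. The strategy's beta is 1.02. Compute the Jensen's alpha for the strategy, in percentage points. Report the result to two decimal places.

CAPM expected return = Rf + β(Rm − Rf) = 4.11% + 1.02 × (16.64% − 4.11%) = 4.11 + 1.02 × 12.53 = 16.8906%
Jensen's α = Rp − E[R] = 8.35% − 16.8906% = -8.5406

-8.54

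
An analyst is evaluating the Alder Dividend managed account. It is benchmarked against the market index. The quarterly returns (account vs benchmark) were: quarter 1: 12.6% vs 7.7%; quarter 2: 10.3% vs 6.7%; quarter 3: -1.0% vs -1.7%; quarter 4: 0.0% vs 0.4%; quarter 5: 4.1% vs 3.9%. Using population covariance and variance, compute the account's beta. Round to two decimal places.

r̄p = 5.2000%,  r̄m = 3.4000%
Cov = Σ(rp − r̄p)(rm − r̄m) / 5 = 19.0640
Var(rm) = Σ(rm − r̄m)² / 5 = 12.9280
β = Cov / Var = 19.0640 / 12.9280 = 1.4746

1.47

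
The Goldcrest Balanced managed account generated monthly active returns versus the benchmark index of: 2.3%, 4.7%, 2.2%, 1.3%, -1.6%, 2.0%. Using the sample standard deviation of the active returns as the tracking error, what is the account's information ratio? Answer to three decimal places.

0.894

Mean return r̄ = 10.90 / 6 = 1.8167%
Sample std dev = √[20.6683 / 5] = 2.0331%
IR = r̄ / tracking error = 1.8167 / 2.0331 = 0.8936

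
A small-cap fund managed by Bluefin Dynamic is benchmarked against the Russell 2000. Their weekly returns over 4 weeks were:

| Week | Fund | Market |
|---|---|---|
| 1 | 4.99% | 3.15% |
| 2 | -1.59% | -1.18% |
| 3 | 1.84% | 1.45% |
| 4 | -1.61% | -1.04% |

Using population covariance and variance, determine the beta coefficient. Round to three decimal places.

r̄p = 0.9075%,  r̄m = 0.5950%
Cov = Σ(rp − r̄p)(rm − r̄m) / 4 = 4.9443
Var(rm) = Σ(rm − r̄m)² / 4 = 3.2707
β = Cov / Var = 4.9443 / 3.2707 = 1.5117

1.512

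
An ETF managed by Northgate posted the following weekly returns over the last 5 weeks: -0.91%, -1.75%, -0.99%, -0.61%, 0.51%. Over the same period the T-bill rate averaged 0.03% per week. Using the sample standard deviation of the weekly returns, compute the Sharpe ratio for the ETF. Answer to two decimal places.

-0.95

r̄ = (-0.91 − 1.75 − 0.99 − 0.61 + 0.51) / 5 = -0.7500%
Sample std dev = √[2.6904 / 4] = 0.8201%
Sharpe = (r̄ − rf) / σ = (-0.7500 − 0.03) / 0.8201 = -0.7800 / 0.8201 = -0.9511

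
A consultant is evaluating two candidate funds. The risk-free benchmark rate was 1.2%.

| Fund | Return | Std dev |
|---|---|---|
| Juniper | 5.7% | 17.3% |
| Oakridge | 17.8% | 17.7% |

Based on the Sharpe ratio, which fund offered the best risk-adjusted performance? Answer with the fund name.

Juniper: Sharpe ratio = (5.7% − 1.2%) / 17.3% = 0.260
Oakridge: Sharpe ratio = (17.8% − 1.2%) / 17.7% = 0.938
Highest: Oakridge (0.938).

Oakridge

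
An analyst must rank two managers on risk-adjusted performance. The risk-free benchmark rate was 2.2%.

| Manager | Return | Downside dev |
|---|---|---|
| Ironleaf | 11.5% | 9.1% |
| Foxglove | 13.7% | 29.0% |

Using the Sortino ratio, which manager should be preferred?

Ironleaf

Ironleaf: Sortino ratio = (11.5% − 2.2%) / 9.1% = 1.022
Foxglove: Sortino ratio = (13.7% − 2.2%) / 29.0% = 0.397
Highest: Ironleaf (1.022).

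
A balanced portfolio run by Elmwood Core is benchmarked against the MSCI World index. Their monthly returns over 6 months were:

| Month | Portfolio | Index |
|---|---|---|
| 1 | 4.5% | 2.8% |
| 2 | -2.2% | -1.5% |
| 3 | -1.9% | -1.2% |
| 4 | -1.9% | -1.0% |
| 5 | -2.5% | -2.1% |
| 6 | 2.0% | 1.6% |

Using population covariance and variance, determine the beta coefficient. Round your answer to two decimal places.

1.46

r̄p = -0.3333%,  r̄m = -0.2333%
Cov = Σ(rp − r̄p)(rm − r̄m) / 6 = 4.6772
Var(rm) = Σ(rm − r̄m)² / 6 = 3.1956
β = Cov / Var = 4.6772 / 3.1956 = 1.4636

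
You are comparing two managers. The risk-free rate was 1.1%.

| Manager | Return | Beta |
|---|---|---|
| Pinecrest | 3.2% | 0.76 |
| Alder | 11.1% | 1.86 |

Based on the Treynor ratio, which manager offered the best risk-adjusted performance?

Alder

Pinecrest: Treynor = (3.2% − 1.1%) / 0.76 = 2.763
Alder: Treynor = (11.1% − 1.1%) / 1.86 = 5.376
Highest: Alder (5.376).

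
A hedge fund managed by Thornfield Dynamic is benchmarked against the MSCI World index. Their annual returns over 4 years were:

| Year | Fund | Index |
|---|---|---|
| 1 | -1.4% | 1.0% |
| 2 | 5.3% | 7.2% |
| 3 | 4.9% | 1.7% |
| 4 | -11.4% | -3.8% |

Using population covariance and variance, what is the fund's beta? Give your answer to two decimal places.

1.52

r̄p = -0.6500%,  r̄m = 1.5250%
Cov = Σ(rp − r̄p)(rm − r̄m) / 4 = 23.0938
Var(rm) = Σ(rm − r̄m)² / 4 = 15.2169
β = Cov / Var = 23.0938 / 15.2169 = 1.5176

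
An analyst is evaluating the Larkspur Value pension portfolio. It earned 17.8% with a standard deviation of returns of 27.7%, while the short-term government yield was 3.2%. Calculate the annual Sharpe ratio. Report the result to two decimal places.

Sharpe = (Rp − Rf) / σp = (17.8% − 3.2%) / 27.7% = 14.60% / 27.7% = 0.5271

0.53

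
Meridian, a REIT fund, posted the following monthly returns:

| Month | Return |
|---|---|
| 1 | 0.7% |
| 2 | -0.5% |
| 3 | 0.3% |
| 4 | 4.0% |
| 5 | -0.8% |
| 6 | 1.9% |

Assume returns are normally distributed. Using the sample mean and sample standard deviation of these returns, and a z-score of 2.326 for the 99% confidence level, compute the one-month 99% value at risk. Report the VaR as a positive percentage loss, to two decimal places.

3.21

r̄ = (0.7 − 0.5 + 0.3 + 4 − 0.8 + 1.9) / 6 = 5.60 / 6 = 0.9333%
Sample σ = √[Σ(r − r̄)² / 5] = √[15.8533 / 5] = √3.1707 = 1.7806%
VaR = −(r̄ − z·σ) = −(0.9333 − 2.326 × 1.7806) = −(-3.2084) = 3.2084%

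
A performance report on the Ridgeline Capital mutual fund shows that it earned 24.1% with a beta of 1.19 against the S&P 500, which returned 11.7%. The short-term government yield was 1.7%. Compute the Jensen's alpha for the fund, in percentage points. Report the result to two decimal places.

10.50

CAPM expected return = Rf + β(Rm − Rf) = 1.7% + 1.19 × (11.7% − 1.7%) = 1.7 + 1.19 × 10.00 = 13.6000%
Jensen's α = Rp − E[R] = 24.1% − 13.6000% = 10.5000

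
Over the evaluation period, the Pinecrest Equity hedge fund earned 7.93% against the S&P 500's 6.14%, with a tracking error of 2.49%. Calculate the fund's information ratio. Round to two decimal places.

IR = (Rp − Rb) / TE = (7.93% − 6.14%) / 2.49% = 1.79% / 2.49% = 0.7189

0.72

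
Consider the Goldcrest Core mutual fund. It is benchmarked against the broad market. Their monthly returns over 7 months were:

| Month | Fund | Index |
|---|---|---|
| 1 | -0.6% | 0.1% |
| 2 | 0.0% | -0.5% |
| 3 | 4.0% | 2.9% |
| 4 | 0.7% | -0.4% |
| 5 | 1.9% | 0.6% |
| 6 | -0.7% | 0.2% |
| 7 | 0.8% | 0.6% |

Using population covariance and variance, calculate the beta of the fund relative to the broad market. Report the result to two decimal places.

1.24

r̄p = 0.8714%,  r̄m = 0.5000%
Cov = Σ(rp − r̄p)(rm − r̄m) / 7 = 1.3843
Var(rm) = Σ(rm − r̄m)² / 7 = 1.1200
β = Cov / Var = 1.3843 / 1.1200 = 1.2360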